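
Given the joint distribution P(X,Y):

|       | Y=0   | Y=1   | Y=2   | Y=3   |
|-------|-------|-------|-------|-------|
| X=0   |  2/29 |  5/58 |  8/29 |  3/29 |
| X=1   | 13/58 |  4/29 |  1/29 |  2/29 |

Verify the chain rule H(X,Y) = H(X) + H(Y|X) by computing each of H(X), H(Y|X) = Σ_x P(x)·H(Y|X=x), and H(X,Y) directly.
H(X) = 0.9966 bits, H(Y|X) = 1.7368 bits, H(X,Y) = 2.7334 bits

Marginal of X (row sums):
  P(X=0) = 2/29 + 5/58 + 8/29 + 3/29 = 31/58
  P(X=1) = 13/58 + 4/29 + 1/29 + 2/29 = 27/58
H(X) = -[(31/58)·log₂(31/58) + (27/58)·log₂(27/58)]
  = 0.4831 + 0.5135 = 0.9966 bits

H(Y|X) = Σ_x P(x)·H(Y|X=x):
  X=0: P(X=0) = 31/58, P(Y|X=0) = (4/31, 5/31, 16/31, 6/31) → H(Y|X=0) = 1.7568
  X=1: P(X=1) = 27/58, P(Y|X=1) = (13/27, 8/27, 2/27, 4/27) → H(Y|X=1) = 1.7139
H(Y|X) = (31/58)·1.7568 + (27/58)·1.7139 = 1.7368 bits

H(X,Y) = -Σ_{x,y} P(x,y) log₂ P(x,y). Per-cell terms -P(x,y)·log₂P(x,y):
  X=0: 0.2661, 0.3048, 0.5125, 0.3386
  X=1: 0.4836, 0.3942, 0.1675, 0.2661
Sum of the 8 terms: H(X,Y) = 2.7334 bits

Chain rule check:
  H(X) + H(Y|X) = 0.9966 + 1.7368 = 2.7334 bits
  H(X,Y) = 2.7334 bits
✓ Chain rule verified.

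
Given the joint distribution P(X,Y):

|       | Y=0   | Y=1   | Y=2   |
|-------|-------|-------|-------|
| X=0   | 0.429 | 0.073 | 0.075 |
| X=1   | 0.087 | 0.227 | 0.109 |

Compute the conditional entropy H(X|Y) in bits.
0.7573 bits

H(X|Y) = H(X,Y) - H(Y)

H(X,Y) = -Σ_{x,y} P(x,y) log₂ P(x,y). Per-cell terms -P(x,y)·log₂P(x,y):
  X=0: 0.523788, 0.275645, 0.280272
  X=1: 0.306487, 0.485607, 0.348538
Sum of the 6 terms: H(X,Y) = 2.22034 bits

Marginal of Y (column sums):
  P(Y=0) = 0.429 + 0.087 = 0.516
  P(Y=1) = 0.073 + 0.227 = 0.300
  P(Y=2) = 0.075 + 0.109 = 0.184
H(Y) = -[0.516·log₂(0.516) + 0.300·log₂(0.300) + 0.184·log₂(0.184)]
  = 0.492551 + 0.521090 + 0.449369 = 1.46301 bits

H(X|Y) = H(X,Y) - H(Y) = 2.22034 - 1.46301 = 0.7573 bits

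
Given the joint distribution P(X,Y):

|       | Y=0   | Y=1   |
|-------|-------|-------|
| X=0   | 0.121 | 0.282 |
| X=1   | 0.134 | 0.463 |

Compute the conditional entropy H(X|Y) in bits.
0.9675 bits

H(X|Y) = H(X,Y) - H(Y)

H(X,Y) = -Σ_{x,y} P(x,y) log₂ P(x,y). Per-cell terms -P(x,y)·log₂P(x,y):
  X=0: 0.36868, 0.51500
  X=1: 0.38856, 0.51435
Sum of the 4 terms: H(X,Y) = 1.7866 bits

Marginal of Y (column sums):
  P(Y=0) = 0.121 + 0.134 = 0.255
  P(Y=1) = 0.282 + 0.463 = 0.745
H(Y) = -[0.255·log₂(0.255) + 0.745·log₂(0.745)]
  = 0.50271 + 0.31639 = 0.8191 bits

H(X|Y) = H(X,Y) - H(Y) = 1.7866 - 0.8191 = 0.9675 bits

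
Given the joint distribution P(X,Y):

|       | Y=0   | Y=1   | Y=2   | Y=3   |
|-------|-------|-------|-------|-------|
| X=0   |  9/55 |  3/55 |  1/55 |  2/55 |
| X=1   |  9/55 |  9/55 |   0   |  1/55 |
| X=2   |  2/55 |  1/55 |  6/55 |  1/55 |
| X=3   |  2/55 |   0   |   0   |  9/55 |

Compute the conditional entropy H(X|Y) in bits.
1.3380 bits

H(X|Y) = H(X,Y) - H(Y)

H(X,Y) = -Σ_{x,y} P(x,y) log₂ P(x,y). Per-cell terms -P(x,y)·log₂P(x,y):
  X=0: 0.42733, 0.22889, 0.10512, 0.17387
  X=1: 0.42733, 0.42733, 0.00000, 0.10512
  X=2: 0.17387, 0.10512, 0.34870, 0.10512
  X=3: 0.17387, 0.00000, 0.00000, 0.42733
  (cells with P = 0 contribute 0)
Sum of the 16 terms: H(X,Y) = 3.2290 bits

Marginal of Y (column sums):
  P(Y=0) = 9/55 + 9/55 + 2/55 + 2/55 = 2/5
  P(Y=1) = 3/55 + 9/55 + 1/55 + 0 = 13/55
  P(Y=2) = 1/55 + 0 + 6/55 + 0 = 7/55
  P(Y=3) = 2/55 + 1/55 + 1/55 + 9/55 = 13/55
H(Y) = -[(2/5)·log₂(2/5) + (13/55)·log₂(13/55) + (7/55)·log₂(7/55) + (13/55)·log₂(13/55)]
  = 0.52877 + 0.49185 + 0.37851 + 0.49185 = 1.8910 bits

H(X|Y) = H(X,Y) - H(Y) = 3.2290 - 1.8910 = 1.3380 bits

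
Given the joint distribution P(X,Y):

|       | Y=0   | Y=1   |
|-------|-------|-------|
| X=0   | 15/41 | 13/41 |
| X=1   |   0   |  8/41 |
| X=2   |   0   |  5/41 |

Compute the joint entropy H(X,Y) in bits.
1.8864 bits

H(X,Y) = -Σ_{x,y} P(x,y) log₂ P(x,y). Per-cell terms -P(x,y)·log₂P(x,y):
  X=0: 0.53073, 0.52543
  X=1: 0.00000, 0.46001
  X=2: 0.00000, 0.37020
  (cells with P = 0 contribute 0)
Sum of the 6 terms: H(X,Y) = 1.8864 bits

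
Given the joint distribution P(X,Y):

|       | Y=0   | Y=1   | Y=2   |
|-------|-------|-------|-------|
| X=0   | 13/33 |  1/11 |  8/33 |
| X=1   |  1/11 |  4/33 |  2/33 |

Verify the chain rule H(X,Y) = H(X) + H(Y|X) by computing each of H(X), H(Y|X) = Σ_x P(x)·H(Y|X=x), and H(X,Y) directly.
H(X) = 0.8454 bits, H(Y|X) = 1.4228 bits, H(X,Y) = 2.2682 bits

Marginal of X (row sums):
  P(X=0) = 13/33 + 1/11 + 8/33 = 8/11
  P(X=1) = 1/11 + 4/33 + 2/33 = 3/11
H(X) = -[(8/11)·log₂(8/11) + (3/11)·log₂(3/11)]
  = 0.334132 + 0.511219 = 0.8454 bits

H(Y|X) = Σ_x P(x)·H(Y|X=x):
  X=0: P(X=0) = 8/11, P(Y|X=0) = (13/24, 1/8, 1/3) → H(Y|X=0) = 1.382437
  X=1: P(X=1) = 3/11, P(Y|X=1) = (1/3, 4/9, 2/9) → H(Y|X=1) = 1.530493
H(Y|X) = (8/11)·1.382437 + (3/11)·1.530493 = 1.4228 bits

H(X,Y) = -Σ_{x,y} P(x,y) log₂ P(x,y). Per-cell terms -P(x,y)·log₂P(x,y):
  X=0: 0.529437, 0.314494, 0.495611
  X=1: 0.314494, 0.369017, 0.245115
Sum of the 6 terms: H(X,Y) = 2.2682 bits

Chain rule check:
  H(X) + H(Y|X) = 0.8454 + 1.4228 = 2.2682 bits
  H(X,Y) = 2.2682 bits
✓ Chain rule verified.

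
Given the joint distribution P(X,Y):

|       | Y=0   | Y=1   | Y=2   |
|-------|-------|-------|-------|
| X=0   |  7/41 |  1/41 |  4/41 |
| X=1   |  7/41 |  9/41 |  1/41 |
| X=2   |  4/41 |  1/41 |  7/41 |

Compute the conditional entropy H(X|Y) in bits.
1.2841 bits

H(X|Y) = H(X,Y) - H(Y)

H(X,Y) = -Σ_{x,y} P(x,y) log₂ P(x,y). Per-cell terms -P(x,y)·log₂P(x,y):
  X=0: 0.43540, 0.13067, 0.32757
  X=1: 0.43540, 0.48021, 0.13067
  X=2: 0.32757, 0.13067, 0.43540
Sum of the 9 terms: H(X,Y) = 2.8336 bits

Marginal of Y (column sums):
  P(Y=0) = 7/41 + 7/41 + 4/41 = 18/41
  P(Y=1) = 1/41 + 9/41 + 1/41 = 11/41
  P(Y=2) = 4/41 + 1/41 + 7/41 = 12/41
H(Y) = -[(18/41)·log₂(18/41) + (11/41)·log₂(11/41) + (12/41)·log₂(12/41)]
  = 0.52140 + 0.50925 + 0.51881 = 1.5495 bits

H(X|Y) = H(X,Y) - H(Y) = 2.8336 - 1.5495 = 1.2841 bits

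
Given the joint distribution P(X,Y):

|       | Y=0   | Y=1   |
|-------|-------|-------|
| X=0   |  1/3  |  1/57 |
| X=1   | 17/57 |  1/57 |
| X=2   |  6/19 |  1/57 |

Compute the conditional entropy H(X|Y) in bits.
1.5836 bits

H(X|Y) = H(X,Y) - H(Y)

H(X,Y) = -Σ_{x,y} P(x,y) log₂ P(x,y). Per-cell terms -P(x,y)·log₂P(x,y):
  X=0: 0.528321, 0.102331
  X=1: 0.520566, 0.102331
  X=2: 0.525147, 0.102331
Sum of the 6 terms: H(X,Y) = 1.88103 bits

Marginal of Y (column sums):
  P(Y=0) = 1/3 + 17/57 + 6/19 = 18/19
  P(Y=1) = 1/57 + 1/57 + 1/57 = 1/19
H(Y) = -[(18/19)·log₂(18/19) + (1/19)·log₂(1/19)]
  = 0.073897 + 0.223575 = 0.29747 bits

H(X|Y) = H(X,Y) - H(Y) = 1.88103 - 0.29747 = 1.5836 bits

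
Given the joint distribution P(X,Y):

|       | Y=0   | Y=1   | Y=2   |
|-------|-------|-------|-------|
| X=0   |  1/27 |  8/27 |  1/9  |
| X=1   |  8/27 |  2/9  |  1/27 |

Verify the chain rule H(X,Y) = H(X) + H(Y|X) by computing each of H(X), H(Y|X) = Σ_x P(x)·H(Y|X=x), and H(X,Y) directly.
H(X) = 0.9911 bits, H(Y|X) = 1.2355 bits, H(X,Y) = 2.2266 bits

Marginal of X (row sums):
  P(X=0) = 1/27 + 8/27 + 1/9 = 4/9
  P(X=1) = 8/27 + 2/9 + 1/27 = 5/9
H(X) = -[(4/9)·log₂(4/9) + (5/9)·log₂(5/9)]
  = 0.5200 + 0.4711 = 0.9911 bits

H(Y|X) = Σ_x P(x)·H(Y|X=x):
  X=0: P(X=0) = 4/9, P(Y|X=0) = (1/12, 2/3, 1/4) → H(Y|X=0) = 1.1887
  X=1: P(X=1) = 5/9, P(Y|X=1) = (8/15, 2/5, 1/15) → H(Y|X=1) = 1.2729
H(Y|X) = (4/9)·1.1887 + (5/9)·1.2729 = 1.2355 bits

H(X,Y) = -Σ_{x,y} P(x,y) log₂ P(x,y). Per-cell terms -P(x,y)·log₂P(x,y):
  X=0: 0.1761, 0.5200, 0.3522
  X=1: 0.5200, 0.4822, 0.1761
Sum of the 6 terms: H(X,Y) = 2.2266 bits

Chain rule check:
  H(X) + H(Y|X) = 0.9911 + 1.2355 = 2.2266 bits
  H(X,Y) = 2.2266 bits
✓ Chain rule verified.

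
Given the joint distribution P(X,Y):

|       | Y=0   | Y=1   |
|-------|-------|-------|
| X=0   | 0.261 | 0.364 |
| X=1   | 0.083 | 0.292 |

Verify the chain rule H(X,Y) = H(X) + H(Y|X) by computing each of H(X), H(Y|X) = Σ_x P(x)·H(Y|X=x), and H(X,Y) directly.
H(X) = 0.9544 bits, H(Y|X) = 0.8987 bits, H(X,Y) = 1.8531 bits

Marginal of X (row sums):
  P(X=0) = 0.261 + 0.364 = 0.625
  P(X=1) = 0.083 + 0.292 = 0.375
H(X) = -[0.625·log₂(0.625) + 0.375·log₂(0.375)]
  = 0.4238 + 0.5306 = 0.9544 bits

H(Y|X) = Σ_x P(x)·H(Y|X=x):
  X=0: P(X=0) = 0.625, P(Y|X=0) = (261/625, 364/625) → H(Y|X=0) = 0.9803
  X=1: P(X=1) = 0.375, P(Y|X=1) = (83/375, 292/375) → H(Y|X=1) = 0.7626
H(Y|X) = 0.625·0.9803 + 0.375·0.7626 = 0.8987 bits

H(X,Y) = -Σ_{x,y} P(x,y) log₂ P(x,y). Per-cell terms -P(x,y)·log₂P(x,y):
  X=0: 0.5058, 0.5307
  X=1: 0.2980, 0.5186
Sum of the 4 terms: H(X,Y) = 1.8531 bits

Chain rule check:
  H(X) + H(Y|X) = 0.9544 + 0.8987 = 1.8531 bits
  H(X,Y) = 1.8531 bits
✓ Chain rule verified.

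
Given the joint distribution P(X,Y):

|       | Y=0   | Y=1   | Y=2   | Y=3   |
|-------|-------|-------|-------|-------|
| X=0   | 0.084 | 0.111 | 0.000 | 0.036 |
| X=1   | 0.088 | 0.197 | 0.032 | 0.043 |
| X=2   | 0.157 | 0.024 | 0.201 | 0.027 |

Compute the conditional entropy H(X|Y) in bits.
1.2150 bits

H(X|Y) = H(X,Y) - H(Y)

H(X,Y) = -Σ_{x,y} P(x,y) log₂ P(x,y). Per-cell terms -P(x,y)·log₂P(x,y):
  X=0: 0.30017, 0.35202, 0.00000, 0.17265
  X=1: 0.30856, 0.46172, 0.15891, 0.19520
  X=2: 0.41937, 0.12914, 0.46526, 0.14069
  (cells with P = 0 contribute 0)
Sum of the 12 terms: H(X,Y) = 3.1037 bits

Marginal of Y (column sums):
  P(Y=0) = 0.084 + 0.088 + 0.157 = 0.329
  P(Y=1) = 0.111 + 0.197 + 0.024 = 0.332
  P(Y=2) = 0.000 + 0.032 + 0.201 = 0.233
  P(Y=3) = 0.036 + 0.043 + 0.027 = 0.106
H(Y) = -[0.329·log₂(0.329) + 0.332·log₂(0.332) + 0.233·log₂(0.233) + 0.106·log₂(0.106)]
  = 0.52766 + 0.52813 + 0.48967 + 0.34321 = 1.8887 bits

H(X|Y) = H(X,Y) - H(Y) = 3.1037 - 1.8887 = 1.2150 bits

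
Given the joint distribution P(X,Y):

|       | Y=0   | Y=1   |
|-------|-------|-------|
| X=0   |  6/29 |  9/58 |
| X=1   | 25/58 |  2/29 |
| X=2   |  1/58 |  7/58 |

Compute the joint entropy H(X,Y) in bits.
2.1460 bits

H(X,Y) = -Σ_{x,y} P(x,y) log₂ P(x,y). Per-cell terms -P(x,y)·log₂P(x,y):
  X=0: 0.4703, 0.4171
  X=1: 0.5233, 0.2661
  X=2: 0.1010, 0.3682
Sum of the 6 terms: H(X,Y) = 2.1460 bits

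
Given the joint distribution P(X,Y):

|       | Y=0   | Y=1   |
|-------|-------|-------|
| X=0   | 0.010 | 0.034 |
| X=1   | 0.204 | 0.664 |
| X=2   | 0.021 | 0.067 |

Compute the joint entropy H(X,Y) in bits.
1.4707 bits

H(X,Y) = -Σ_{x,y} P(x,y) log₂ P(x,y). Per-cell terms -P(x,y)·log₂P(x,y):
  X=0: 0.0664, 0.1659
  X=1: 0.4678, 0.3923
  X=2: 0.1170, 0.2613
Sum of the 6 terms: H(X,Y) = 1.4707 bits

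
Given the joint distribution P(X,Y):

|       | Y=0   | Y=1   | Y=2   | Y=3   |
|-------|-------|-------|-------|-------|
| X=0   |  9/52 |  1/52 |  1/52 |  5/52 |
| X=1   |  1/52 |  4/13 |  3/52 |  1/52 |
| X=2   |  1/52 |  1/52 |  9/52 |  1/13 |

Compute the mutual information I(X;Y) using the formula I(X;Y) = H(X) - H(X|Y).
0.6263 bits

I(X;Y) = H(X) - H(X|Y)

Marginal of X (row sums):
  P(X=0) = 9/52 + 1/52 + 1/52 + 5/52 = 4/13
  P(X=1) = 1/52 + 4/13 + 3/52 + 1/52 = 21/52
  P(X=2) = 1/52 + 1/52 + 9/52 + 1/13 = 15/52
H(X) = -[(4/13)·log₂(4/13) + (21/52)·log₂(21/52) + (15/52)·log₂(15/52)]
  = 0.52321 + 0.52828 + 0.51737 = 1.56886 bits

Marginal of Y (column sums):
  P(Y=0) = 9/52 + 1/52 + 1/52 = 11/52
  P(Y=1) = 1/52 + 4/13 + 1/52 = 9/26
  P(Y=2) = 1/52 + 3/52 + 9/52 = 1/4
  P(Y=3) = 5/52 + 1/52 + 1/13 = 5/26
H(X|Y) = Σ_y P(y)·H(X|Y=y):
  Y=0: P(Y=0) = 11/52, P(X|Y=0) = (9/11, 1/11, 1/11) → H(X|Y=0) = 0.86586
  Y=1: P(Y=1) = 9/26, P(X|Y=1) = (1/18, 8/9, 1/18) → H(X|Y=1) = 0.61437
  Y=2: P(Y=2) = 1/4, P(X|Y=2) = (1/13, 3/13, 9/13) → H(X|Y=2) = 1.14012
  Y=3: P(Y=3) = 5/26, P(X|Y=3) = (1/2, 1/10, 2/5) → H(X|Y=3) = 1.36096
H(X|Y) = (11/52)·0.86586 + (9/26)·0.61437 + (1/4)·1.14012 + (5/26)·1.36096 = 0.94258 bits

I(X;Y) = H(X) - H(X|Y) = 1.56886 - 0.94258 = 0.6263 bits

Cross-check via I(X;Y) = H(X) + H(Y) - H(X,Y): computing H(Y) from the column sums and H(X,Y) from the 12 cells in the same way gives H(Y) = 1.96126 bits and H(X,Y) = 2.90384 bits, so
I(X;Y) = 1.56886 + 1.96126 - 2.90384 = 0.6263 bits ✓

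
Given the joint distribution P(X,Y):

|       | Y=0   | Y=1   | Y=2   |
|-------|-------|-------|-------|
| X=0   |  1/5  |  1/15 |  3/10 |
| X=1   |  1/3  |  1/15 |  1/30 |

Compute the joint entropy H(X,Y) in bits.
2.1983 bits

H(X,Y) = -Σ_{x,y} P(x,y) log₂ P(x,y). Per-cell terms -P(x,y)·log₂P(x,y):
  X=0: 0.46439, 0.26046, 0.52109
  X=1: 0.52832, 0.26046, 0.16356
Sum of the 6 terms: H(X,Y) = 2.1983 bits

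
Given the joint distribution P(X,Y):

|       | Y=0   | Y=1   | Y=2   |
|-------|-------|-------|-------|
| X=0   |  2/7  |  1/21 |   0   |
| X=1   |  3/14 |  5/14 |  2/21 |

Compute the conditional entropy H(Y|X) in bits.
1.1371 bits

H(Y|X) = H(X,Y) - H(X)

H(X,Y) = -Σ_{x,y} P(x,y) log₂ P(x,y). Per-cell terms -P(x,y)·log₂P(x,y):
  X=0: 0.5164, 0.2092, 0.0000
  X=1: 0.4762, 0.5305, 0.3231
  (cells with P = 0 contribute 0)
Sum of the 6 terms: H(X,Y) = 2.0554 bits

Marginal of X (row sums):
  P(X=0) = 2/7 + 1/21 + 0 = 1/3
  P(X=1) = 3/14 + 5/14 + 2/21 = 2/3
H(X) = -[(1/3)·log₂(1/3) + (2/3)·log₂(2/3)]
  = 0.5283 + 0.3900 = 0.9183 bits

H(Y|X) = H(X,Y) - H(X) = 2.0554 - 0.9183 = 1.1371 bits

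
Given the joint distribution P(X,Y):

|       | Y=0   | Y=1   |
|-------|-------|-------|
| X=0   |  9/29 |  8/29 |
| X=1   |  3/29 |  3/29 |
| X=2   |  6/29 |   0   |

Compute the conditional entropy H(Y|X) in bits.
0.7916 bits

H(Y|X) = H(X,Y) - H(X)

H(X,Y) = -Σ_{x,y} P(x,y) log₂ P(x,y). Per-cell terms -P(x,y)·log₂P(x,y):
  X=0: 0.523879, 0.512546
  X=1: 0.338588, 0.338588
  X=2: 0.470280, 0.000000
  (cells with P = 0 contribute 0)
Sum of the 6 terms: H(X,Y) = 2.18388 bits

Marginal of X (row sums):
  P(X=0) = 9/29 + 8/29 = 17/29
  P(X=1) = 3/29 + 3/29 = 6/29
  P(X=2) = 6/29 + 0 = 6/29
H(X) = -[(17/29)·log₂(17/29) + (6/29)·log₂(6/29) + (6/29)·log₂(6/29)]
  = 0.451683 + 0.470280 + 0.470280 = 1.39224 bits

H(Y|X) = H(X,Y) - H(X) = 2.18388 - 1.39224 = 0.7916 bits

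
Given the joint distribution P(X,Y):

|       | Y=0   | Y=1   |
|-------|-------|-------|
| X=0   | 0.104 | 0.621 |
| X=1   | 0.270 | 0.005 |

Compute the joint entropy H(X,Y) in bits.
1.3147 bits

H(X,Y) = -Σ_{x,y} P(x,y) log₂ P(x,y). Per-cell terms -P(x,y)·log₂P(x,y):
  X=0: 0.33960, 0.42683
  X=1: 0.51002, 0.03822
Sum of the 4 terms: H(X,Y) = 1.3147 bits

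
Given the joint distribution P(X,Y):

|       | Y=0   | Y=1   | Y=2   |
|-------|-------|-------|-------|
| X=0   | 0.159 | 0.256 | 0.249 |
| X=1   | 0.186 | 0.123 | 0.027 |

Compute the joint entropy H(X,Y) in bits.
2.3884 bits

H(X,Y) = -Σ_{x,y} P(x,y) log₂ P(x,y). Per-cell terms -P(x,y)·log₂P(x,y):
  X=0: 0.4218, 0.5032, 0.4994
  X=1: 0.4514, 0.3719, 0.1407
Sum of the 6 terms: H(X,Y) = 2.3884 bits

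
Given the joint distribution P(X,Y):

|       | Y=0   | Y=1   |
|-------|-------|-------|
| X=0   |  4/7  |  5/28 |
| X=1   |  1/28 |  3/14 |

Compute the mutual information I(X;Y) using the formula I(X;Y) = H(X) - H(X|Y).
0.2248 bits

I(X;Y) = H(X) - H(X|Y)

Marginal of X (row sums):
  P(X=0) = 4/7 + 5/28 = 3/4
  P(X=1) = 1/28 + 3/14 = 1/4
H(X) = -[(3/4)·log₂(3/4) + (1/4)·log₂(1/4)]
  = 0.3113 + 0.5000 = 0.8113 bits

Marginal of Y (column sums):
  P(Y=0) = 4/7 + 1/28 = 17/28
  P(Y=1) = 5/28 + 3/14 = 11/28
H(X|Y) = Σ_y P(y)·H(X|Y=y):
  Y=0: P(Y=0) = 17/28, P(X|Y=0) = (16/17, 1/17) → H(X|Y=0) = 0.3228
  Y=1: P(Y=1) = 11/28, P(X|Y=1) = (5/11, 6/11) → H(X|Y=1) = 0.9940
H(X|Y) = (17/28)·0.3228 + (11/28)·0.9940 = 0.5865 bits

I(X;Y) = H(X) - H(X|Y) = 0.8113 - 0.5865 = 0.2248 bits

Cross-check via I(X;Y) = H(X) + H(Y) - H(X,Y): computing H(Y) from the column sums and H(X,Y) from the 4 cells in the same way gives H(Y) = 0.9666 bits and H(X,Y) = 1.5531 bits, so
I(X;Y) = 0.8113 + 0.9666 - 1.5531 = 0.2248 bits ✓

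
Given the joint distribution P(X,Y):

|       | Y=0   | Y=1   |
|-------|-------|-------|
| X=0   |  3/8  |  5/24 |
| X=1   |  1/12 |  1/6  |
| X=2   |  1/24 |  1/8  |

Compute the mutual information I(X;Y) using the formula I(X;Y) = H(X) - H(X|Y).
0.0867 bits

I(X;Y) = H(X) - H(X|Y)

Marginal of X (row sums):
  P(X=0) = 3/8 + 5/24 = 7/12
  P(X=1) = 1/12 + 1/6 = 1/4
  P(X=2) = 1/24 + 1/8 = 1/6
H(X) = -[(7/12)·log₂(7/12) + (1/4)·log₂(1/4) + (1/6)·log₂(1/6)]
  = 0.45360 + 0.50000 + 0.43083 = 1.3844 bits

Marginal of Y (column sums):
  P(Y=0) = 3/8 + 1/12 + 1/24 = 1/2
  P(Y=1) = 5/24 + 1/6 + 1/8 = 1/2
H(X|Y) = Σ_y P(y)·H(X|Y=y):
  Y=0: P(Y=0) = 1/2, P(X|Y=0) = (3/4, 1/6, 1/12) → H(X|Y=0) = 1.04085
  Y=1: P(Y=1) = 1/2, P(X|Y=1) = (5/12, 1/3, 1/4) → H(X|Y=1) = 1.55459
H(X|Y) = (1/2)·1.04085 + (1/2)·1.55459 = 1.2977 bits

I(X;Y) = H(X) - H(X|Y) = 1.3844 - 1.2977 = 0.0867 bits

Cross-check via I(X;Y) = H(X) + H(Y) - H(X,Y): computing H(Y) from the column sums and H(X,Y) from the 6 cells in the same way gives H(Y) = 1.0000 bits and H(X,Y) = 2.2977 bits, so
I(X;Y) = 1.3844 + 1.0000 - 2.2977 = 0.0867 bits ✓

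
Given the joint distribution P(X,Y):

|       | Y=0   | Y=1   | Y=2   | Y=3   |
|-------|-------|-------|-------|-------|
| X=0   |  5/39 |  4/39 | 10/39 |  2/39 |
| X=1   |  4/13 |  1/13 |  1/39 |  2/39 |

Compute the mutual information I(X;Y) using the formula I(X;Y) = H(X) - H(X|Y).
0.2114 bits

I(X;Y) = H(X) - H(X|Y)

Marginal of X (row sums):
  P(X=0) = 5/39 + 4/39 + 10/39 + 2/39 = 7/13
  P(X=1) = 4/13 + 1/13 + 1/39 + 2/39 = 6/13
H(X) = -[(7/13)·log₂(7/13) + (6/13)·log₂(6/13)]
  = 0.48089 + 0.51484 = 0.99573 bits

Marginal of Y (column sums):
  P(Y=0) = 5/39 + 4/13 = 17/39
  P(Y=1) = 4/39 + 1/13 = 7/39
  P(Y=2) = 10/39 + 1/39 = 11/39
  P(Y=3) = 2/39 + 2/39 = 4/39
H(X|Y) = Σ_y P(y)·H(X|Y=y):
  Y=0: P(Y=0) = 17/39, P(X|Y=0) = (5/17, 12/17) → H(X|Y=0) = 0.87398
  Y=1: P(Y=1) = 7/39, P(X|Y=1) = (4/7, 3/7) → H(X|Y=1) = 0.98523
  Y=2: P(Y=2) = 11/39, P(X|Y=2) = (10/11, 1/11) → H(X|Y=2) = 0.43950
  Y=3: P(Y=3) = 4/39, P(X|Y=3) = (1/2, 1/2) → H(X|Y=3) = 1.00000
H(X|Y) = (17/39)·0.87398 + (7/39)·0.98523 + (11/39)·0.43950 + (4/39)·1.00000 = 0.78433 bits

I(X;Y) = H(X) - H(X|Y) = 0.99573 - 0.78433 = 0.2114 bits

Cross-check via I(X;Y) = H(X) + H(Y) - H(X,Y): computing H(Y) from the column sums and H(X,Y) from the 8 cells in the same way gives H(Y) = 1.81894 bits and H(X,Y) = 2.60326 bits, so
I(X;Y) = 0.99573 + 1.81894 - 2.60326 = 0.2114 bits ✓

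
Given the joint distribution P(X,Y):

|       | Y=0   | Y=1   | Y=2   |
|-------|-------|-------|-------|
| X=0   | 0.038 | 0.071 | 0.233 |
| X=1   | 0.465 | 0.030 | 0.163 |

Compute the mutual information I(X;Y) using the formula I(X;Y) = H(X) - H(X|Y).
0.2567 bits

I(X;Y) = H(X) - H(X|Y)

Marginal of X (row sums):
  P(X=0) = 0.038 + 0.071 + 0.233 = 0.342
  P(X=1) = 0.465 + 0.030 + 0.163 = 0.658
H(X) = -[0.342·log₂(0.342) + 0.658·log₂(0.658)]
  = 0.5294 + 0.3973 = 0.9267 bits

Marginal of Y (column sums):
  P(Y=0) = 0.038 + 0.465 = 0.503
  P(Y=1) = 0.071 + 0.030 = 0.101
  P(Y=2) = 0.233 + 0.163 = 0.396
H(X|Y) = Σ_y P(y)·H(X|Y=y):
  Y=0: P(Y=0) = 0.503, P(X|Y=0) = (38/503, 465/503) → H(X|Y=0) = 0.3863
  Y=1: P(Y=1) = 0.101, P(X|Y=1) = (71/101, 30/101) → H(X|Y=1) = 0.8776
  Y=2: P(Y=2) = 0.396, P(X|Y=2) = (233/396, 163/396) → H(X|Y=2) = 0.9773
H(X|Y) = 0.503·0.3863 + 0.101·0.8776 + 0.396·0.9773 = 0.6700 bits

I(X;Y) = H(X) - H(X|Y) = 0.9267 - 0.6700 = 0.2567 bits

Cross-check via I(X;Y) = H(X) + H(Y) - H(X,Y): computing H(Y) from the column sums and H(X,Y) from the 6 cells in the same way gives H(Y) = 1.3619 bits and H(X,Y) = 2.0319 bits, so
I(X;Y) = 0.9267 + 1.3619 - 2.0319 = 0.2567 bits ✓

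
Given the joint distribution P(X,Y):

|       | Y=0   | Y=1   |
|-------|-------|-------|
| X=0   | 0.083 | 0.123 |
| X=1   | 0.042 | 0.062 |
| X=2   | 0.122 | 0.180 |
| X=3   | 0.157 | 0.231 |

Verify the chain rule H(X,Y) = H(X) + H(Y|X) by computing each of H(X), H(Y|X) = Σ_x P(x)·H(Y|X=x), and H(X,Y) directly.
H(X) = 1.8608 bits, H(Y|X) = 0.9732 bits, H(X,Y) = 2.8340 bits

Marginal of X (row sums):
  P(X=0) = 0.083 + 0.123 = 0.206
  P(X=1) = 0.042 + 0.062 = 0.104
  P(X=2) = 0.122 + 0.180 = 0.302
  P(X=3) = 0.157 + 0.231 = 0.388
H(X) = -[0.206·log₂(0.206) + 0.104·log₂(0.104) + 0.302·log₂(0.302) + 0.388·log₂(0.388)]
  = 0.4695 + 0.3396 + 0.5217 + 0.5300 = 1.8608 bits

H(Y|X) = Σ_x P(x)·H(Y|X=x):
  X=0: P(X=0) = 0.206, P(Y|X=0) = (83/206, 123/206) → H(Y|X=0) = 0.9726
  X=1: P(X=1) = 0.104, P(Y|X=1) = (21/52, 31/52) → H(Y|X=1) = 0.9732
  X=2: P(X=2) = 0.302, P(Y|X=2) = (61/151, 90/151) → H(Y|X=2) = 0.9732
  X=3: P(X=3) = 0.388, P(Y|X=3) = (157/388, 231/388) → H(Y|X=3) = 0.9736
H(Y|X) = 0.206·0.9726 + 0.104·0.9732 + 0.302·0.9732 + 0.388·0.9736 = 0.9732 bits

H(X,Y) = -Σ_{x,y} P(x,y) log₂ P(x,y). Per-cell terms -P(x,y)·log₂P(x,y):
  X=0: 0.2980, 0.3719
  X=1: 0.1921, 0.2487
  X=2: 0.3703, 0.4453
  X=3: 0.4194, 0.4883
Sum of the 8 terms: H(X,Y) = 2.8340 bits

Chain rule check:
  H(X) + H(Y|X) = 1.8608 + 0.9732 = 2.8340 bits
  H(X,Y) = 2.8340 bits
✓ Chain rule verified.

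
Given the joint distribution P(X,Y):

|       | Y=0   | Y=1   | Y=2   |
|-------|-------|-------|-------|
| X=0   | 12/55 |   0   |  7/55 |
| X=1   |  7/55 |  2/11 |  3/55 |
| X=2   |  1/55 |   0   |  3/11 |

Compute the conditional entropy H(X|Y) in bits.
1.0337 bits

H(X|Y) = H(X,Y) - H(Y)

H(X,Y) = -Σ_{x,y} P(x,y) log₂ P(x,y). Per-cell terms -P(x,y)·log₂P(x,y):
  X=0: 0.4792, 0.0000, 0.3785
  X=1: 0.3785, 0.4472, 0.2289
  X=2: 0.1051, 0.0000, 0.5112
  (cells with P = 0 contribute 0)
Sum of the 9 terms: H(X,Y) = 2.5286 bits

Marginal of Y (column sums):
  P(Y=0) = 12/55 + 7/55 + 1/55 = 4/11
  P(Y=1) = 0 + 2/11 + 0 = 2/11
  P(Y=2) = 7/55 + 3/55 + 3/11 = 5/11
H(Y) = -[(4/11)·log₂(4/11) + (2/11)·log₂(2/11) + (5/11)·log₂(5/11)]
  = 0.5307 + 0.4472 + 0.5170 = 1.4949 bits

H(X|Y) = H(X,Y) - H(Y) = 2.5286 - 1.4949 = 1.0337 bits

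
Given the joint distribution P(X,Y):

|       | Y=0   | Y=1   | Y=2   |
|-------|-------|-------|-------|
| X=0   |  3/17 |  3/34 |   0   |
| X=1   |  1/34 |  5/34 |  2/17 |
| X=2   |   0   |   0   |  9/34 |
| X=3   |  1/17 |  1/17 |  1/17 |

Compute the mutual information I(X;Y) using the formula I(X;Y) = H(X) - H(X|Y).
0.6246 bits

I(X;Y) = H(X) - H(X|Y)

Marginal of X (row sums):
  P(X=0) = 3/17 + 3/34 + 0 = 9/34
  P(X=1) = 1/34 + 5/34 + 2/17 = 5/17
  P(X=2) = 0 + 0 + 9/34 = 9/34
  P(X=3) = 1/17 + 1/17 + 1/17 = 3/17
H(X) = -[(9/34)·log₂(9/34) + (5/17)·log₂(5/17) + (9/34)·log₂(9/34) + (3/17)·log₂(3/17)]
  = 0.507584 + 0.519275 + 0.507584 + 0.441618 = 1.97606 bits

Marginal of Y (column sums):
  P(Y=0) = 3/17 + 1/34 + 0 + 1/17 = 9/34
  P(Y=1) = 3/34 + 5/34 + 0 + 1/17 = 5/17
  P(Y=2) = 0 + 2/17 + 9/34 + 1/17 = 15/34
H(X|Y) = Σ_y P(y)·H(X|Y=y):
  Y=0: P(Y=0) = 9/34, P(X|Y=0) = (2/3, 1/9, 0, 2/9) → H(X|Y=0) = 1.224394
  Y=1: P(Y=1) = 5/17, P(X|Y=1) = (3/10, 1/2, 0, 1/5) → H(X|Y=1) = 1.485475
  Y=2: P(Y=2) = 15/34, P(X|Y=2) = (0, 4/15, 3/5, 2/15) → H(X|Y=2) = 1.338269
H(X|Y) = (9/34)·1.224394 + (5/17)·1.485475 + (15/34)·1.338269 = 1.35142 bits

I(X;Y) = H(X) - H(X|Y) = 1.97606 - 1.35142 = 0.6246 bits

Cross-check via I(X;Y) = H(X) + H(Y) - H(X,Y): computing H(Y) from the column sums and H(X,Y) from the 12 cells in the same way gives H(Y) = 1.54770 bits and H(X,Y) = 2.89912 bits, so
I(X;Y) = 1.97606 + 1.54770 - 2.89912 = 0.6246 bits ✓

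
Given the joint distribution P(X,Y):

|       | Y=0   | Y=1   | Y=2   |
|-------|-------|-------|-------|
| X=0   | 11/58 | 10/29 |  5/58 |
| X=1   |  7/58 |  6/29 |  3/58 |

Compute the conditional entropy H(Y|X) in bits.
1.3913 bits

H(Y|X) = H(X,Y) - H(X)

H(X,Y) = -Σ_{x,y} P(x,y) log₂ P(x,y). Per-cell terms -P(x,y)·log₂P(x,y):
  X=0: 0.4549, 0.5297, 0.3048
  X=1: 0.3682, 0.4703, 0.2210
Sum of the 6 terms: H(X,Y) = 2.3489 bits

Marginal of X (row sums):
  P(X=0) = 11/58 + 10/29 + 5/58 = 18/29
  P(X=1) = 7/58 + 6/29 + 3/58 = 11/29
H(X) = -[(18/29)·log₂(18/29) + (11/29)·log₂(11/29)]
  = 0.4271 + 0.5305 = 0.9576 bits

H(Y|X) = H(X,Y) - H(X) = 2.3489 - 0.9576 = 1.3913 bits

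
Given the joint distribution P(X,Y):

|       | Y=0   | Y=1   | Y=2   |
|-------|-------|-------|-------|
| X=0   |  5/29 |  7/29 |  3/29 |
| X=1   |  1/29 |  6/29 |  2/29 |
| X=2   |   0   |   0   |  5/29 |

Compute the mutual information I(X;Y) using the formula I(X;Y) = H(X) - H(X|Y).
0.3600 bits

I(X;Y) = H(X) - H(X|Y)

Marginal of X (row sums):
  P(X=0) = 5/29 + 7/29 + 3/29 = 15/29
  P(X=1) = 1/29 + 6/29 + 2/29 = 9/29
  P(X=2) = 0 + 0 + 5/29 = 5/29
H(X) = -[(15/29)·log₂(15/29) + (9/29)·log₂(9/29) + (5/29)·log₂(5/29)]
  = 0.49194 + 0.52388 + 0.43725 = 1.45307 bits

Marginal of Y (column sums):
  P(Y=0) = 5/29 + 1/29 + 0 = 6/29
  P(Y=1) = 7/29 + 6/29 + 0 = 13/29
  P(Y=2) = 3/29 + 2/29 + 5/29 = 10/29
H(X|Y) = Σ_y P(y)·H(X|Y=y):
  Y=0: P(Y=0) = 6/29, P(X|Y=0) = (5/6, 1/6, 0) → H(X|Y=0) = 0.65002
  Y=1: P(Y=1) = 13/29, P(X|Y=1) = (7/13, 6/13, 0) → H(X|Y=1) = 0.99573
  Y=2: P(Y=2) = 10/29, P(X|Y=2) = (3/10, 1/5, 1/2) → H(X|Y=2) = 1.48548
H(X|Y) = (6/29)·0.65002 + (13/29)·0.99573 + (10/29)·1.48548 = 1.09308 bits

I(X;Y) = H(X) - H(X|Y) = 1.45307 - 1.09308 = 0.3600 bits

Cross-check via I(X;Y) = H(X) + H(Y) - H(X,Y): computing H(Y) from the column sums and H(X,Y) from the 9 cells in the same way gives H(Y) = 1.51885 bits and H(X,Y) = 2.61193 bits, so
I(X;Y) = 1.45307 + 1.51885 - 2.61193 = 0.3600 bits ✓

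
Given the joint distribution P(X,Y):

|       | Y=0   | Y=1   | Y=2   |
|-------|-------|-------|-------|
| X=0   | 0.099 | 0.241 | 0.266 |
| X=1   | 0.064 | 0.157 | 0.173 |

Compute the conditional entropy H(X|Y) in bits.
0.9673 bits

H(X|Y) = H(X,Y) - H(Y)

H(X,Y) = -Σ_{x,y} P(x,y) log₂ P(x,y). Per-cell terms -P(x,y)·log₂P(x,y):
  X=0: 0.3303, 0.4947, 0.5082
  X=1: 0.2538, 0.4194, 0.4379
Sum of the 6 terms: H(X,Y) = 2.4443 bits

Marginal of Y (column sums):
  P(Y=0) = 0.099 + 0.064 = 0.163
  P(Y=1) = 0.241 + 0.157 = 0.398
  P(Y=2) = 0.266 + 0.173 = 0.439
H(Y) = -[0.163·log₂(0.163) + 0.398·log₂(0.398) + 0.439·log₂(0.439)]
  = 0.4266 + 0.5290 + 0.5214 = 1.4770 bits

H(X|Y) = H(X,Y) - H(Y) = 2.4443 - 1.4770 = 0.9673 bits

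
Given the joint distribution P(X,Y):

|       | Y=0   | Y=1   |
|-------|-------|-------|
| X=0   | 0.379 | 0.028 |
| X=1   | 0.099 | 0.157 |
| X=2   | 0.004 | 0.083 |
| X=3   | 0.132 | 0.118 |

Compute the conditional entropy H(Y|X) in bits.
0.6664 bits

H(Y|X) = H(X,Y) - H(X)

H(X,Y) = -Σ_{x,y} P(x,y) log₂ P(x,y). Per-cell terms -P(x,y)·log₂P(x,y):
  X=0: 0.53050, 0.14444
  X=1: 0.33031, 0.41937
  X=2: 0.03186, 0.29803
  X=3: 0.38562, 0.36381
Sum of the 8 terms: H(X,Y) = 2.50394 bits

Marginal of X (row sums):
  P(X=0) = 0.379 + 0.028 = 0.407
  P(X=1) = 0.099 + 0.157 = 0.256
  P(X=2) = 0.004 + 0.083 = 0.087
  P(X=3) = 0.132 + 0.118 = 0.250
H(X) = -[0.407·log₂(0.407) + 0.256·log₂(0.256) + 0.087·log₂(0.087) + 0.250·log₂(0.250)]
  = 0.52784 + 0.50324 + 0.30649 + 0.50000 = 1.83757 bits

H(Y|X) = H(X,Y) - H(X) = 2.50394 - 1.83757 = 0.6664 bits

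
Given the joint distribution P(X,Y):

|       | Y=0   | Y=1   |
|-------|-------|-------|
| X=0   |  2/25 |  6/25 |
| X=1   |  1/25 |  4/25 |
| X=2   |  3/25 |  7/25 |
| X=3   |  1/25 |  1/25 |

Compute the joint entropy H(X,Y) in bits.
2.6472 bits

H(X,Y) = -Σ_{x,y} P(x,y) log₂ P(x,y). Per-cell terms -P(x,y)·log₂P(x,y):
  X=0: 0.29151, 0.49413
  X=1: 0.18575, 0.42302
  X=2: 0.36707, 0.51422
  X=3: 0.18575, 0.18575
Sum of the 8 terms: H(X,Y) = 2.6472 bits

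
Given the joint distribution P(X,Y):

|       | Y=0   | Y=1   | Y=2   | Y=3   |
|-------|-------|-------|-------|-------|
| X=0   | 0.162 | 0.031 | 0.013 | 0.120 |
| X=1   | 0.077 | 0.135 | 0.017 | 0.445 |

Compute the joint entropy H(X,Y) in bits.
2.3239 bits

H(X,Y) = -Σ_{x,y} P(x,y) log₂ P(x,y). Per-cell terms -P(x,y)·log₂P(x,y):
  X=0: 0.425401, 0.155359, 0.081449, 0.367067
  X=1: 0.284823, 0.390011, 0.099931, 0.519815
Sum of the 8 terms: H(X,Y) = 2.3239 bits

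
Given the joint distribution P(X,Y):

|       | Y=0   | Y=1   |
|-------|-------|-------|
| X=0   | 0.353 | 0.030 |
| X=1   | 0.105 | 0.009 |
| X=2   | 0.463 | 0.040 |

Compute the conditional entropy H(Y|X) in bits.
0.3986 bits

H(Y|X) = H(X,Y) - H(X)

H(X,Y) = -Σ_{x,y} P(x,y) log₂ P(x,y). Per-cell terms -P(x,y)·log₂P(x,y):
  X=0: 0.53030, 0.15177
  X=1: 0.34141, 0.06116
  X=2: 0.51435, 0.18575
Sum of the 6 terms: H(X,Y) = 1.7847 bits

Marginal of X (row sums):
  P(X=0) = 0.353 + 0.030 = 0.383
  P(X=1) = 0.105 + 0.009 = 0.114
  P(X=2) = 0.463 + 0.040 = 0.503
H(X) = -[0.383·log₂(0.383) + 0.114·log₂(0.114) + 0.503·log₂(0.503)]
  = 0.53030 + 0.35715 + 0.49866 = 1.3861 bits

H(Y|X) = H(X,Y) - H(X) = 1.7847 - 1.3861 = 0.3986 bits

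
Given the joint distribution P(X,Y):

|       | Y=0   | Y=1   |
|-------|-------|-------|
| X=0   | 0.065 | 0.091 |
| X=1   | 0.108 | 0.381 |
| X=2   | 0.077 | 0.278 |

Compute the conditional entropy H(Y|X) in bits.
0.7932 bits

H(Y|X) = H(X,Y) - H(X)

H(X,Y) = -Σ_{x,y} P(x,y) log₂ P(x,y). Per-cell terms -P(x,y)·log₂P(x,y):
  X=0: 0.2563, 0.3147
  X=1: 0.3468, 0.5304
  X=2: 0.2848, 0.5134
Sum of the 6 terms: H(X,Y) = 2.2464 bits

Marginal of X (row sums):
  P(X=0) = 0.065 + 0.091 = 0.156
  P(X=1) = 0.108 + 0.381 = 0.489
  P(X=2) = 0.077 + 0.278 = 0.355
H(X) = -[0.156·log₂(0.156) + 0.489·log₂(0.489) + 0.355·log₂(0.355)]
  = 0.4181 + 0.5047 + 0.5304 = 1.4532 bits

H(Y|X) = H(X,Y) - H(X) = 2.2464 - 1.4532 = 0.7932 bits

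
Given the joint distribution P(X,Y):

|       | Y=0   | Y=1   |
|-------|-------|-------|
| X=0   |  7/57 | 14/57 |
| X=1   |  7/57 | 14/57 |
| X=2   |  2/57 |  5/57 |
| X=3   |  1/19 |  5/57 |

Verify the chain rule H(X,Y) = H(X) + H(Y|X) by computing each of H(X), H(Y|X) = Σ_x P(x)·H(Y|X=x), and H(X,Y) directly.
H(X) = 1.8306 bits, H(Y|X) = 0.9166 bits, H(X,Y) = 2.7472 bits

Marginal of X (row sums):
  P(X=0) = 7/57 + 14/57 = 7/19
  P(X=1) = 7/57 + 14/57 = 7/19
  P(X=2) = 2/57 + 5/57 = 7/57
  P(X=3) = 1/19 + 5/57 = 8/57
H(X) = -[(7/19)·log₂(7/19) + (7/19)·log₂(7/19) + (7/57)·log₂(7/57) + (8/57)·log₂(8/57)]
  = 0.53074 + 0.53074 + 0.37156 + 0.39760 = 1.8306 bits

H(Y|X) = Σ_x P(x)·H(Y|X=x):
  X=0: P(X=0) = 7/19, P(Y|X=0) = (1/3, 2/3) → H(Y|X=0) = 0.91830
  X=1: P(X=1) = 7/19, P(Y|X=1) = (1/3, 2/3) → H(Y|X=1) = 0.91830
  X=2: P(X=2) = 7/57, P(Y|X=2) = (2/7, 5/7) → H(Y|X=2) = 0.86312
  X=3: P(X=3) = 8/57, P(Y|X=3) = (3/8, 5/8) → H(Y|X=3) = 0.95443
H(Y|X) = (7/19)·0.91830 + (7/19)·0.91830 + (7/57)·0.86312 + (8/57)·0.95443 = 0.9166 bits

H(X,Y) = -Σ_{x,y} P(x,y) log₂ P(x,y). Per-cell terms -P(x,y)·log₂P(x,y):
  X=0: 0.37156, 0.49750
  X=1: 0.37156, 0.49750
  X=2: 0.16958, 0.30798
  X=3: 0.22358, 0.30798
Sum of the 8 terms: H(X,Y) = 2.7472 bits

Chain rule check:
  H(X) + H(Y|X) = 1.8306 + 0.9166 = 2.7472 bits
  H(X,Y) = 2.7472 bits
✓ Chain rule verified.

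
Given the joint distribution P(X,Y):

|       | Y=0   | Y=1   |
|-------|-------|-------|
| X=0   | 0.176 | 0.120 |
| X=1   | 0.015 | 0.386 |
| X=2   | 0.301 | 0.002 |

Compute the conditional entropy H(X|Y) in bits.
0.9687 bits

H(X|Y) = H(X,Y) - H(Y)

H(X,Y) = -Σ_{x,y} P(x,y) log₂ P(x,y). Per-cell terms -P(x,y)·log₂P(x,y):
  X=0: 0.4411, 0.3671
  X=1: 0.0909, 0.5301
  X=2: 0.5214, 0.0179
Sum of the 6 terms: H(X,Y) = 1.9685 bits

Marginal of Y (column sums):
  P(Y=0) = 0.176 + 0.015 + 0.301 = 0.492
  P(Y=1) = 0.120 + 0.386 + 0.002 = 0.508
H(Y) = -[0.492·log₂(0.492) + 0.508·log₂(0.508)]
  = 0.5034 + 0.4964 = 0.9998 bits

H(X|Y) = H(X,Y) - H(Y) = 1.9685 - 0.9998 = 0.9687 bits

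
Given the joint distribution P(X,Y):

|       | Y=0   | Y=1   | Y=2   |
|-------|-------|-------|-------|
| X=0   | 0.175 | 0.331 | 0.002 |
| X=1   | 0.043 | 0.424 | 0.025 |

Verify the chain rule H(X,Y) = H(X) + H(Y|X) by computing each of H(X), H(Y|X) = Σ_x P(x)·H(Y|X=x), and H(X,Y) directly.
H(X) = 0.9998 bits, H(Y|X) = 0.8392 bits, H(X,Y) = 1.8391 bits

Marginal of X (row sums):
  P(X=0) = 0.175 + 0.331 + 0.002 = 0.508
  P(X=1) = 0.043 + 0.424 + 0.025 = 0.492
H(X) = -[0.508·log₂(0.508) + 0.492·log₂(0.492)]
  = 0.49637 + 0.50345 = 0.9998 bits

H(Y|X) = Σ_x P(x)·H(Y|X=x):
  X=0: P(X=0) = 0.508, P(Y|X=0) = (175/508, 331/508, 1/254) → H(Y|X=0) = 0.96376
  X=1: P(X=1) = 0.492, P(Y|X=1) = (43/492, 106/123, 25/492) → H(Y|X=1) = 0.71068
H(Y|X) = 0.508·0.96376 + 0.492·0.71068 = 0.8392 bits

H(X,Y) = -Σ_{x,y} P(x,y) log₂ P(x,y). Per-cell terms -P(x,y)·log₂P(x,y):
  X=0: 0.44005, 0.52798, 0.01793
  X=1: 0.19520, 0.52485, 0.13305
Sum of the 6 terms: H(X,Y) = 1.8391 bits

Chain rule check:
  H(X) + H(Y|X) = 0.9998 + 0.8392 = 1.8390 bits
  H(X,Y) = 1.8391 bits
✓ Chain rule verified (Δ = 0.0001 is 4-dp rounding noise: each of the three values was rounded independently).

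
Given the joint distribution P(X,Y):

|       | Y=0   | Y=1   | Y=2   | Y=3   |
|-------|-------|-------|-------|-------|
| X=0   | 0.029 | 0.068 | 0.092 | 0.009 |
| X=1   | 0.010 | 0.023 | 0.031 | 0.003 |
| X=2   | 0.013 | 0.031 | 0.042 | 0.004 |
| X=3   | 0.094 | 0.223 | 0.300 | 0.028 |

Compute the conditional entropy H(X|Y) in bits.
1.4446 bits

H(X|Y) = H(X,Y) - H(Y)

H(X,Y) = -Σ_{x,y} P(x,y) log₂ P(x,y). Per-cell terms -P(x,y)·log₂P(x,y):
  X=0: 0.14813, 0.26373, 0.31668, 0.06116
  X=1: 0.06644, 0.12517, 0.15536, 0.02514
  X=2: 0.08145, 0.15536, 0.19209, 0.03186
  X=3: 0.32065, 0.48277, 0.52109, 0.14444
Sum of the 16 terms: H(X,Y) = 3.0915 bits

Marginal of Y (column sums):
  P(Y=0) = 0.029 + 0.010 + 0.013 + 0.094 = 0.146
  P(Y=1) = 0.068 + 0.023 + 0.031 + 0.223 = 0.345
  P(Y=2) = 0.092 + 0.031 + 0.042 + 0.300 = 0.465
  P(Y=3) = 0.009 + 0.003 + 0.004 + 0.028 = 0.044
H(Y) = -[0.146·log₂(0.146) + 0.345·log₂(0.345) + 0.465·log₂(0.465) + 0.044·log₂(0.044)]
  = 0.40529 + 0.52969 + 0.51368 + 0.19828 = 1.6469 bits

H(X|Y) = H(X,Y) - H(Y) = 3.0915 - 1.6469 = 1.4446 bits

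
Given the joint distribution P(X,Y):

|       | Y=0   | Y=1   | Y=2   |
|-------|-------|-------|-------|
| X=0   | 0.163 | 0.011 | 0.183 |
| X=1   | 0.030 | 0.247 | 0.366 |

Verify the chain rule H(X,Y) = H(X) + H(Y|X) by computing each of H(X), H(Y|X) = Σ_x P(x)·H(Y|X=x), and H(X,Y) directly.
H(X) = 0.9402 bits, H(Y|X) = 1.1872 bits, H(X,Y) = 2.1273 bits

Marginal of X (row sums):
  P(X=0) = 0.163 + 0.011 + 0.183 = 0.357
  P(X=1) = 0.030 + 0.247 + 0.366 = 0.643
H(X) = -[0.357·log₂(0.357) + 0.643·log₂(0.643)]
  = 0.530503 + 0.409661 = 0.9402 bits

H(Y|X) = Σ_x P(x)·H(Y|X=x):
  X=0: P(X=0) = 0.357, P(Y|X=0) = (163/357, 11/357, 61/119) → H(Y|X=0) = 1.165300
  X=1: P(X=1) = 0.643, P(Y|X=1) = (30/643, 247/643, 366/643) → H(Y|X=1) = 1.199282
H(Y|X) = 0.357·1.165300 + 0.643·1.199282 = 1.1872 bits

H(X,Y) = -Σ_{x,y} P(x,y) log₂ P(x,y). Per-cell terms -P(x,y)·log₂P(x,y):
  X=0: 0.426580, 0.071570, 0.448365
  X=1: 0.151767, 0.498302, 0.530731
Sum of the 6 terms: H(X,Y) = 2.1273 bits

Chain rule check:
  H(X) + H(Y|X) = 0.9402 + 1.1872 = 2.1274 bits
  H(X,Y) = 2.1273 bits
✓ Chain rule verified (Δ = 0.0001 is 4-dp rounding noise: each of the three values was rounded independently).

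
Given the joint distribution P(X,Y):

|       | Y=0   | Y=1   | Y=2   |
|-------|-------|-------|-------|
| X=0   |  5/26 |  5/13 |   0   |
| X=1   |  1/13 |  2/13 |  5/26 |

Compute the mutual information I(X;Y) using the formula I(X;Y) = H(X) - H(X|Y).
0.2857 bits

I(X;Y) = H(X) - H(X|Y)

Marginal of X (row sums):
  P(X=0) = 5/26 + 5/13 + 0 = 15/26
  P(X=1) = 1/13 + 2/13 + 5/26 = 11/26
H(X) = -[(15/26)·log₂(15/26) + (11/26)·log₂(11/26)]
  = 0.45782 + 0.52504 = 0.98286 bits

Marginal of Y (column sums):
  P(Y=0) = 5/26 + 1/13 = 7/26
  P(Y=1) = 5/13 + 2/13 = 7/13
  P(Y=2) = 0 + 5/26 = 5/26
H(X|Y) = Σ_y P(y)·H(X|Y=y):
  Y=0: P(Y=0) = 7/26, P(X|Y=0) = (5/7, 2/7) → H(X|Y=0) = 0.86312
  Y=1: P(Y=1) = 7/13, P(X|Y=1) = (5/7, 2/7) → H(X|Y=1) = 0.86312
  Y=2: P(Y=2) = 5/26, P(X|Y=2) = (0, 1) → H(X|Y=2) = 0.00000
H(X|Y) = (7/26)·0.86312 + (7/13)·0.86312 + (5/26)·0.00000 = 0.69714 bits

I(X;Y) = H(X) - H(X|Y) = 0.98286 - 0.69714 = 0.2857 bits

Cross-check via I(X;Y) = H(X) + H(Y) - H(X,Y): computing H(Y) from the column sums and H(X,Y) from the 6 cells in the same way gives H(Y) = 1.44797 bits and H(X,Y) = 2.14511 bits, so
I(X;Y) = 0.98286 + 1.44797 - 2.14511 = 0.2857 bits ✓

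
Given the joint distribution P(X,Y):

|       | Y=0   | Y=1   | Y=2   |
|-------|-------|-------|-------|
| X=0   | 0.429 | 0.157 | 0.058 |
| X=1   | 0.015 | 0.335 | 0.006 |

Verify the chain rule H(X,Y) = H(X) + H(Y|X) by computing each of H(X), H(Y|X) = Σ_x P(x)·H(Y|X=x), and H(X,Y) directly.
H(X) = 0.9393 bits, H(Y|X) = 0.9058 bits, H(X,Y) = 1.8451 bits

Marginal of X (row sums):
  P(X=0) = 0.429 + 0.157 + 0.058 = 0.644
  P(X=1) = 0.015 + 0.335 + 0.006 = 0.356
H(X) = -[0.644·log₂(0.644) + 0.356·log₂(0.356)]
  = 0.40885 + 0.53046 = 0.9393 bits

H(Y|X) = Σ_x P(x)·H(Y|X=x):
  X=0: P(X=0) = 0.644, P(Y|X=0) = (429/644, 157/644, 29/322) → H(Y|X=0) = 1.19962
  X=1: P(X=1) = 0.356, P(Y|X=1) = (15/356, 335/356, 3/178) → H(Y|X=1) = 0.37433
H(Y|X) = 0.644·1.19962 + 0.356·0.37433 = 0.9058 bits

H(X,Y) = -Σ_{x,y} P(x,y) log₂ P(x,y). Per-cell terms -P(x,y)·log₂P(x,y):
  X=0: 0.52379, 0.41937, 0.23825
  X=1: 0.09088, 0.52855, 0.04428
Sum of the 6 terms: H(X,Y) = 1.8451 bits

Chain rule check:
  H(X) + H(Y|X) = 0.9393 + 0.9058 = 1.8451 bits
  H(X,Y) = 1.8451 bits
✓ Chain rule verified.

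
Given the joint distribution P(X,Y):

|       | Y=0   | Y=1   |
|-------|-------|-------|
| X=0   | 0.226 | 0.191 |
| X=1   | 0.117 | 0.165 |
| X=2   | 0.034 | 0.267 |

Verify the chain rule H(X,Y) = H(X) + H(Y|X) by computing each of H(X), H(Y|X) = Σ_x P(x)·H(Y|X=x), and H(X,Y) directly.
H(X) = 1.5626 bits, H(Y|X) = 0.8441 bits, H(X,Y) = 2.4067 bits

Marginal of X (row sums):
  P(X=0) = 0.226 + 0.191 = 0.417
  P(X=1) = 0.117 + 0.165 = 0.282
  P(X=2) = 0.034 + 0.267 = 0.301
H(X) = -[0.417·log₂(0.417) + 0.282·log₂(0.282) + 0.301·log₂(0.301)]
  = 0.52620 + 0.51500 + 0.52138 = 1.5626 bits

H(Y|X) = Σ_x P(x)·H(Y|X=x):
  X=0: P(X=0) = 0.417, P(Y|X=0) = (226/417, 191/417) → H(Y|X=0) = 0.99491
  X=1: P(X=1) = 0.282, P(Y|X=1) = (39/94, 55/94) → H(Y|X=1) = 0.97900
  X=2: P(X=2) = 0.301, P(Y|X=2) = (34/301, 267/301) → H(Y|X=2) = 0.50877
H(Y|X) = 0.417·0.99491 + 0.282·0.97900 + 0.301·0.50877 = 0.8441 bits

H(X,Y) = -Σ_{x,y} P(x,y) log₂ P(x,y). Per-cell terms -P(x,y)·log₂P(x,y):
  X=0: 0.48491, 0.45618
  X=1: 0.36216, 0.42891
  X=2: 0.16586, 0.50866
Sum of the 6 terms: H(X,Y) = 2.4067 bits

Chain rule check:
  H(X) + H(Y|X) = 1.5626 + 0.8441 = 2.4067 bits
  H(X,Y) = 2.4067 bits
✓ Chain rule verified.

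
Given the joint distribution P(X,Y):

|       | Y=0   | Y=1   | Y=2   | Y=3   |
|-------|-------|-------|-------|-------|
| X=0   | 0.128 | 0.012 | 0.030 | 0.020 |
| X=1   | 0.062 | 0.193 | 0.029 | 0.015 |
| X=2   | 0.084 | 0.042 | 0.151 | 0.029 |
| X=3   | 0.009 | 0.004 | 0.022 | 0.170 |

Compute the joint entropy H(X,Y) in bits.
3.3676 bits

H(X,Y) = -Σ_{x,y} P(x,y) log₂ P(x,y). Per-cell terms -P(x,y)·log₂P(x,y):
  X=0: 0.37962, 0.07657, 0.15177, 0.11288
  X=1: 0.24872, 0.45805, 0.14813, 0.09088
  X=2: 0.30017, 0.19209, 0.41183, 0.14813
  X=3: 0.06116, 0.03186, 0.12114, 0.43459
Sum of the 16 terms: H(X,Y) = 3.3676 bits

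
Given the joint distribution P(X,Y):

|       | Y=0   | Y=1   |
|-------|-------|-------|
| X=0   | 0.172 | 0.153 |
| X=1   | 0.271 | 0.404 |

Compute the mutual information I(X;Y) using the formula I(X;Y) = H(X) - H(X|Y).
0.0104 bits

I(X;Y) = H(X) - H(X|Y)

Marginal of X (row sums):
  P(X=0) = 0.172 + 0.153 = 0.325
  P(X=1) = 0.271 + 0.404 = 0.675
H(X) = -[0.325·log₂(0.325) + 0.675·log₂(0.675)]
  = 0.52698 + 0.38275 = 0.9097 bits

Marginal of Y (column sums):
  P(Y=0) = 0.172 + 0.271 = 0.443
  P(Y=1) = 0.153 + 0.404 = 0.557
H(X|Y) = Σ_y P(y)·H(X|Y=y):
  Y=0: P(Y=0) = 0.443, P(X|Y=0) = (172/443, 271/443) → H(X|Y=0) = 0.96367
  Y=1: P(Y=1) = 0.557, P(X|Y=1) = (153/557, 404/557) → H(X|Y=1) = 0.84811
H(X|Y) = 0.443·0.96367 + 0.557·0.84811 = 0.8993 bits

I(X;Y) = H(X) - H(X|Y) = 0.9097 - 0.8993 = 0.0104 bits

Cross-check via I(X;Y) = H(X) + H(Y) - H(X,Y): computing H(Y) from the column sums and H(X,Y) from the 4 cells in the same way gives H(Y) = 0.9906 bits and H(X,Y) = 1.8899 bits, so
I(X;Y) = 0.9097 + 0.9906 - 1.8899 = 0.0104 bits ✓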